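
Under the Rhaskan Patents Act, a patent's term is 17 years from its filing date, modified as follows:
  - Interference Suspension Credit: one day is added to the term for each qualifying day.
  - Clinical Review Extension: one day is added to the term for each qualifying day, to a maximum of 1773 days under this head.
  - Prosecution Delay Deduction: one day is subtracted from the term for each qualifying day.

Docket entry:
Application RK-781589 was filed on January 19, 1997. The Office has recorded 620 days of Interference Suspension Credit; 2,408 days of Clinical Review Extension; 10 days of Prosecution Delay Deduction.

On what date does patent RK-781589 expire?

Base term: filing date + 17 years → 19 January 2014.
Interference Suspension Credit: +620 days → 1 October 2015.
Clinical Review Extension: 2408 days claimed exceeds the 1773-day cap, so +1773 days → 8 August 2020.
Prosecution Delay Deduction: −10 days → 29 July 2020.

July 29, 2020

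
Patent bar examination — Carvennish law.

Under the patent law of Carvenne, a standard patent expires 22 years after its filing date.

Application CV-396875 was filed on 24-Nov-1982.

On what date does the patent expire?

Filing date + 22 years → 24 November 2004.

November 24, 2004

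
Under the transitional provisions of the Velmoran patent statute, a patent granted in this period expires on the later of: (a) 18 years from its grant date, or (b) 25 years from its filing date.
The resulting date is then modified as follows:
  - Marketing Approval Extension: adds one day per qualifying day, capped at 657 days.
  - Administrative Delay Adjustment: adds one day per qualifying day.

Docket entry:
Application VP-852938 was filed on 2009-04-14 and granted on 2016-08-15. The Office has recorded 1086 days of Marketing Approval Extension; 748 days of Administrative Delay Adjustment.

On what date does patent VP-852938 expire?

(a) grant + 18 years → 15 August 2034.
(b) filing + 25 years → 14 April 2034.
Later of the two: 15 August 2034.
Marketing Approval Extension: 1086 days claimed exceeds the 657-day cap, so +657 days → 2 June 2036.
Administrative Delay Adjustment: +748 days → 20 June 2038.

June 20, 2038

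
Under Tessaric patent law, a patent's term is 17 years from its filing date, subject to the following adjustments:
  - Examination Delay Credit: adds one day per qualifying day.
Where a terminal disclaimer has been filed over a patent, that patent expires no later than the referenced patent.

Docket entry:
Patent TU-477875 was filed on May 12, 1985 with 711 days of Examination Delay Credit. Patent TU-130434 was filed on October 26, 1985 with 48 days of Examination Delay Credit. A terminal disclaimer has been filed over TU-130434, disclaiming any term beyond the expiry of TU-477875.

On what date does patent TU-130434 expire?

December 13, 2002

Natural term of TU-130434:
  Base: filing + 17 years → 26 October 2002.
  Examination Delay Credit: +48 days → 13 December 2002.
Expiry of referenced patent TU-477875:
  Base: filing + 17 years → 12 May 2002.
  Examination Delay Credit: +711 days → 22 April 2004.
Terminal disclaimer: TU-130434 expires on the earlier of 13 December 2002 and 22 April 2004.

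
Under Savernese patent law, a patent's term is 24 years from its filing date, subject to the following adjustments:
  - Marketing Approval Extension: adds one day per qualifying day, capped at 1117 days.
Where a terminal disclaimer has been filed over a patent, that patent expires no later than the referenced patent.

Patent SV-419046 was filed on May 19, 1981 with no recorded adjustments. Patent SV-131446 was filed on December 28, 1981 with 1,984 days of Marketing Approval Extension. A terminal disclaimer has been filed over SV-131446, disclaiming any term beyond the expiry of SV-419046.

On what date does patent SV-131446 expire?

Natural term of SV-131446:
  Base: filing + 24 years → 28 December 2005.
  Marketing Approval Extension: 1984 days claimed exceeds the 1117-day cap, so +1117 days → 18 January 2009.
Expiry of referenced patent SV-419046:
  Base: filing + 24 years → 19 May 2005.
Terminal disclaimer: SV-131446 expires on the earlier of 18 January 2009 and 19 May 2005.

May 19, 2005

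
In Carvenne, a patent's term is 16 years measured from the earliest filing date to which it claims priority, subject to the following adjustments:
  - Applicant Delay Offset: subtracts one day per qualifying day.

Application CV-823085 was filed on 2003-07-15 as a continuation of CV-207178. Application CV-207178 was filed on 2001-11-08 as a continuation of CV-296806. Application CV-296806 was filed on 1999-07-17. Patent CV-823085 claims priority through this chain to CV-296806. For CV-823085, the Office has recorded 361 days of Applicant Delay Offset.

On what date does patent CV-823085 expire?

2014-07-21

Earliest priority filing: 17 July 1999.
Base term: 17 July 1999 + 16 years → 17 July 2015.
Applicant Delay Offset: −361 days → 21 July 2014.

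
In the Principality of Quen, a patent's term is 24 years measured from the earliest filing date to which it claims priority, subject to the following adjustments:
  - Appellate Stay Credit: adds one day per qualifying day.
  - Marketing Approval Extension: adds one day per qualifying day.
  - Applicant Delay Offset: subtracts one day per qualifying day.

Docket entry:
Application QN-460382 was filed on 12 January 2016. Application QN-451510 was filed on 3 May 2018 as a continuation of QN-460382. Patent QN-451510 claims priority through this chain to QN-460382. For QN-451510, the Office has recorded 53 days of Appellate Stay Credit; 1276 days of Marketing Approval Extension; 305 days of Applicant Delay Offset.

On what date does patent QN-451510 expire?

2042-11-01

Earliest priority filing: 12 January 2016.
Base term: 12 January 2016 + 24 years → 12 January 2040.
Appellate Stay Credit: +53 days → 5 March 2040.
Marketing Approval Extension: +1276 days → 2 September 2043.
Applicant Delay Offset: −305 days → 1 November 2042.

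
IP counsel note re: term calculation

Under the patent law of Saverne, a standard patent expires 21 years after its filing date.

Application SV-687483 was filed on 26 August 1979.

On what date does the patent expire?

2000-08-26

Filing date + 21 years → 26 August 2000.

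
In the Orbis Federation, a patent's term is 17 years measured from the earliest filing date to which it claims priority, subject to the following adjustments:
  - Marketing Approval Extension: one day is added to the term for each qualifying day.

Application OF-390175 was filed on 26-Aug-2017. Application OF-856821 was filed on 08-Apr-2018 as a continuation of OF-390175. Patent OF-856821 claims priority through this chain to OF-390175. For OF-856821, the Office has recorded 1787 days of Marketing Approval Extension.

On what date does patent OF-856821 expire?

Earliest priority filing: 26 August 2017.
Base term: 26 August 2017 + 17 years → 26 August 2034.
Marketing Approval Extension: +1787 days → 18 July 2039.

2039-07-18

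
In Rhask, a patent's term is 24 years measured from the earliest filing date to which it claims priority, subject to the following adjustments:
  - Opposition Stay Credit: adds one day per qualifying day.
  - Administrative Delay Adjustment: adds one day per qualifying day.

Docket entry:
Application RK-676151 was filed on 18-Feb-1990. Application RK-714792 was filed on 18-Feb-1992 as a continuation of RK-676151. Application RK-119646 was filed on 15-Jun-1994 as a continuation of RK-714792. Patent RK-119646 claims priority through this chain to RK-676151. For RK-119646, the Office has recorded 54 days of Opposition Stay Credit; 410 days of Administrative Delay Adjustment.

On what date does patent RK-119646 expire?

May 28, 2015

Earliest priority filing: 18 February 1990.
Base term: 18 February 1990 + 24 years → 18 February 2014.
Opposition Stay Credit: +54 days → 13 April 2014.
Administrative Delay Adjustment: +410 days → 28 May 2015.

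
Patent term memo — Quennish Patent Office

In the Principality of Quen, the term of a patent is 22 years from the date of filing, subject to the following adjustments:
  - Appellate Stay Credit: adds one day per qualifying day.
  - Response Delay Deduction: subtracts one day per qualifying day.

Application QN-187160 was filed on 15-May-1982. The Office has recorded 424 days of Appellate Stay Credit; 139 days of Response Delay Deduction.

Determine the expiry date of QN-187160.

Base term: filing date + 22 years → 15 May 2004.
Appellate Stay Credit: +424 days → 13 July 2005.
Response Delay Deduction: −139 days → 24 February 2005.

February 24, 2005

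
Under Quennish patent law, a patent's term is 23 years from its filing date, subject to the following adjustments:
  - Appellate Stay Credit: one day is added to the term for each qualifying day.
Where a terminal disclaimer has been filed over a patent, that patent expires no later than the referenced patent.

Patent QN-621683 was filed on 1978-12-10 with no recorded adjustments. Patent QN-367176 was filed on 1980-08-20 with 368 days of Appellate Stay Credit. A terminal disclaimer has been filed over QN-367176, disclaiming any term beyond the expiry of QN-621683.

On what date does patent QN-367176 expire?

2001-12-10

Natural term of QN-367176:
  Base: filing + 23 years → 20 August 2003.
  Appellate Stay Credit: +368 days → 22 August 2004.
Expiry of referenced patent QN-621683:
  Base: filing + 23 years → 10 December 2001.
Terminal disclaimer: QN-367176 expires on the earlier of 22 August 2004 and 10 December 2001.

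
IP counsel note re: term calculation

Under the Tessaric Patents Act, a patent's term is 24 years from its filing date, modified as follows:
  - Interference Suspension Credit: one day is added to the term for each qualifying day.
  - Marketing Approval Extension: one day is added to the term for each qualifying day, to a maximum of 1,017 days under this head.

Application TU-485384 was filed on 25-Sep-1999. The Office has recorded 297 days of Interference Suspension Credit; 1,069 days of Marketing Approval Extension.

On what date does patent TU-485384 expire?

Base term: filing date + 24 years → 25 September 2023.
Interference Suspension Credit: +297 days → 18 July 2024.
Marketing Approval Extension: 1069 days claimed exceeds the 1017-day cap, so +1017 days → 1 May 2027.

2027-05-01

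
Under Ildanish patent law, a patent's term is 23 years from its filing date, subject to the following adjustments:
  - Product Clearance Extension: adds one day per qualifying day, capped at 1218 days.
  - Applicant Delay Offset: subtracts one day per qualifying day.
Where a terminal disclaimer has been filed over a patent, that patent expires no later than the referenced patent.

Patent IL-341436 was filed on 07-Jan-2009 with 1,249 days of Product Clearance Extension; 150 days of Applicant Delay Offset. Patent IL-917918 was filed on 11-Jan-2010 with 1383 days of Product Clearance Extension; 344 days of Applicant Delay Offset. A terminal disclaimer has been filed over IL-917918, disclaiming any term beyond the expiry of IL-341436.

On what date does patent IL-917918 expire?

Natural term of IL-917918:
  Base: filing + 23 years → 11 January 2033.
  Product Clearance Extension: 1383 days claimed exceeds the 1218-day cap, so +1218 days → 13 May 2036.
  Applicant Delay Offset: −344 days → 4 June 2035.
Expiry of referenced patent IL-341436:
  Base: filing + 23 years → 7 January 2032.
  Product Clearance Extension: 1249 days claimed exceeds the 1218-day cap, so +1218 days → 9 May 2035.
  Applicant Delay Offset: −150 days → 10 December 2034.
Terminal disclaimer: IL-917918 expires on the earlier of 4 June 2035 and 10 December 2034.

December 10, 2034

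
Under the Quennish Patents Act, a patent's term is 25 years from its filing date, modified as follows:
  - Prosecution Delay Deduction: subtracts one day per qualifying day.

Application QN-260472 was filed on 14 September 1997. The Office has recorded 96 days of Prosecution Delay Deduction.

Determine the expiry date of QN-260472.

Base term: filing date + 25 years → 14 September 2022.
Prosecution Delay Deduction: −96 days → 10 June 2022.

June 10, 2022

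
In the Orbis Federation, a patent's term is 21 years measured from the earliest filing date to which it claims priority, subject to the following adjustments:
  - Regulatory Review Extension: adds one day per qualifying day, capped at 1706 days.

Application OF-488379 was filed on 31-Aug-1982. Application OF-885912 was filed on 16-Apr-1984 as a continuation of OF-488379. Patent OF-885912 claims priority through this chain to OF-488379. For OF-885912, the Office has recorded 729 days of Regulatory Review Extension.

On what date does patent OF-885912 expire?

Earliest priority filing: 31 August 1982.
Base term: 31 August 1982 + 21 years → 31 August 2003.
Regulatory Review Extension: 729 days (within the 1706-day cap) → +729 days → 29 August 2005.

August 29, 2005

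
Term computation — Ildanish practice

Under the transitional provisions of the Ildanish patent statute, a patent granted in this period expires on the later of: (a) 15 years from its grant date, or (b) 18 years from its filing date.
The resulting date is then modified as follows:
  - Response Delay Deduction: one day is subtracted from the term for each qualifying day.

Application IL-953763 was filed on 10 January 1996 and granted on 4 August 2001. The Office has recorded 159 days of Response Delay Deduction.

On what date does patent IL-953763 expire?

(a) grant + 15 years → 4 August 2016.
(b) filing + 18 years → 10 January 2014.
Later of the two: 4 August 2016.
Response Delay Deduction: −159 days → 27 February 2016.

2016-02-27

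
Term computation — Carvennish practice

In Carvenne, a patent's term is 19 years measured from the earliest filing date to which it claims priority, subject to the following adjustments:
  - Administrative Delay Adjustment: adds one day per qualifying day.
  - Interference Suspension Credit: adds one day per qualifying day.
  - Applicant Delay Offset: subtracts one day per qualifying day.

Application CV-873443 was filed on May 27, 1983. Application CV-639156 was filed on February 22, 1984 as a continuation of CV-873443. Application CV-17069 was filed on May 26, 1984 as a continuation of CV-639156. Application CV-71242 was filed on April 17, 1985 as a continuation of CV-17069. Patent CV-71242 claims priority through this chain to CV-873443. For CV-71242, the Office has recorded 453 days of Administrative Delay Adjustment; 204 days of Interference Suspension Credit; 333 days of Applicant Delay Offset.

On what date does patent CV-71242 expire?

April 16, 2003

Earliest priority filing: 27 May 1983.
Base term: 27 May 1983 + 19 years → 27 May 2002.
Administrative Delay Adjustment: +453 days → 23 August 2003.
Interference Suspension Credit: +204 days → 14 March 2004.
Applicant Delay Offset: −333 days → 16 April 2003.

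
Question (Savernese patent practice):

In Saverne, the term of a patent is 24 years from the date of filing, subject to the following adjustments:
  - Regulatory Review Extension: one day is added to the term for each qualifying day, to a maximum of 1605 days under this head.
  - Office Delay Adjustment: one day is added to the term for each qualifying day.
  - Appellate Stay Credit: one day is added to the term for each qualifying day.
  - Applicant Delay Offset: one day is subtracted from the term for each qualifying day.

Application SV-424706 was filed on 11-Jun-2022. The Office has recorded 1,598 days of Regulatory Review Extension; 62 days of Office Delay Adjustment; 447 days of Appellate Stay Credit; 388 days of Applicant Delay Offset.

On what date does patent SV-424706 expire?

Base term: filing date + 24 years → 11 June 2046.
Regulatory Review Extension: 1598 days (within the 1605-day cap) → +1598 days → 26 October 2050.
Office Delay Adjustment: +62 days → 27 December 2050.
Appellate Stay Credit: +447 days → 18 March 2052.
Applicant Delay Offset: −388 days → 24 February 2051.

February 24, 2051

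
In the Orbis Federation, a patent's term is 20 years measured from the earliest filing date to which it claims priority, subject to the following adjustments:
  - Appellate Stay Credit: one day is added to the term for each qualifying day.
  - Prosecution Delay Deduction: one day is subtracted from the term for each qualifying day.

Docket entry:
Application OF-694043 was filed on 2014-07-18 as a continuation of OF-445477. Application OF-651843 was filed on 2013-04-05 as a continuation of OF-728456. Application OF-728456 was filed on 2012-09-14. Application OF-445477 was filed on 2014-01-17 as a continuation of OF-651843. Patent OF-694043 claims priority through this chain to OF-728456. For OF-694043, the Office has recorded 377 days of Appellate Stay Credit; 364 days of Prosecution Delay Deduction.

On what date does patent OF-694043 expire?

Earliest priority filing: 14 September 2012.
Base term: 14 September 2012 + 20 years → 14 September 2032.
Appellate Stay Credit: +377 days → 26 September 2033.
Prosecution Delay Deduction: −364 days → 27 September 2032.

2032-09-27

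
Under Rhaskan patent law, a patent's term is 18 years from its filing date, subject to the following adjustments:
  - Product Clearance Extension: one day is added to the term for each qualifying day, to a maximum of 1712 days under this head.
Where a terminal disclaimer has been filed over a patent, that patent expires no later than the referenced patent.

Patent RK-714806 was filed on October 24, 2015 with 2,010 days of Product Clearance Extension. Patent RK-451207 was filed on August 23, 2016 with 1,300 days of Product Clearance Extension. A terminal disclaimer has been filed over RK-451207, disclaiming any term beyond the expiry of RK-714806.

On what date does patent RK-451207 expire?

2038-03-15

Natural term of RK-451207:
  Base: filing + 18 years → 23 August 2034.
  Product Clearance Extension: 1300 days (within the 1712-day cap) → +1300 days → 15 March 2038.
Expiry of referenced patent RK-714806:
  Base: filing + 18 years → 24 October 2033.
  Product Clearance Extension: 2010 days claimed exceeds the 1712-day cap, so +1712 days → 2 July 2038.
Terminal disclaimer: RK-451207 expires on the earlier of 15 March 2038 and 2 July 2038.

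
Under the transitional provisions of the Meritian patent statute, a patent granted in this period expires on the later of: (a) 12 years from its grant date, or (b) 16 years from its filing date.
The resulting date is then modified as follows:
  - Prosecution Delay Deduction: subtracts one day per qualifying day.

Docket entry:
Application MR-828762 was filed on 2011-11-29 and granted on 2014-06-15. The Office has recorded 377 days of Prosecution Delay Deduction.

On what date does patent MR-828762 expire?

November 17, 2026

(a) grant + 12 years → 15 June 2026.
(b) filing + 16 years → 29 November 2027.
Later of the two: 29 November 2027.
Prosecution Delay Deduction: −377 days → 17 November 2026.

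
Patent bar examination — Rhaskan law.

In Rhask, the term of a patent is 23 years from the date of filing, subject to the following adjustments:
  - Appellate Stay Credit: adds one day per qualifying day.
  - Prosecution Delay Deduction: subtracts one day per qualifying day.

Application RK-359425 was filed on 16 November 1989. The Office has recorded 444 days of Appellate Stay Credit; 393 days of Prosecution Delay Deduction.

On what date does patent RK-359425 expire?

2013-01-06

Base term: filing date + 23 years → 16 November 2012.
Appellate Stay Credit: +444 days → 3 February 2014.
Prosecution Delay Deduction: −393 days → 6 January 2013.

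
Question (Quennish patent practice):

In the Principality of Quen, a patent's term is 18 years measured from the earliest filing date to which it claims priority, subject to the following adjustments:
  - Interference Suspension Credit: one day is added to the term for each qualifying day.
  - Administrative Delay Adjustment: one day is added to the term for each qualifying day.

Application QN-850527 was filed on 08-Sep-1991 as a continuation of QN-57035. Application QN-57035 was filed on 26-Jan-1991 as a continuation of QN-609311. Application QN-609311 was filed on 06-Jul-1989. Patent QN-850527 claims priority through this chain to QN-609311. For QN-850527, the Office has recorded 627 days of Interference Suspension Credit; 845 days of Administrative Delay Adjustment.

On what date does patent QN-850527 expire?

July 17, 2011

Earliest priority filing: 6 July 1989.
Base term: 6 July 1989 + 18 years → 6 July 2007.
Interference Suspension Credit: +627 days → 24 March 2009.
Administrative Delay Adjustment: +845 days → 17 July 2011.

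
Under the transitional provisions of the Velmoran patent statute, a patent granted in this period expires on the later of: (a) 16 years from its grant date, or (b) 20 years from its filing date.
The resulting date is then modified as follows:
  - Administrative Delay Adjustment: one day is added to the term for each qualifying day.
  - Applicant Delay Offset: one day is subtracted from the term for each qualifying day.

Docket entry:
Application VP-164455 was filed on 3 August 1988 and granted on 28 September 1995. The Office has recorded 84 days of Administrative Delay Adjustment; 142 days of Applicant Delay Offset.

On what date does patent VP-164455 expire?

(a) grant + 16 years → 28 September 2011.
(b) filing + 20 years → 3 August 2008.
Later of the two: 28 September 2011.
Administrative Delay Adjustment: +84 days → 21 December 2011.
Applicant Delay Offset: −142 days → 1 August 2011.

2011-08-01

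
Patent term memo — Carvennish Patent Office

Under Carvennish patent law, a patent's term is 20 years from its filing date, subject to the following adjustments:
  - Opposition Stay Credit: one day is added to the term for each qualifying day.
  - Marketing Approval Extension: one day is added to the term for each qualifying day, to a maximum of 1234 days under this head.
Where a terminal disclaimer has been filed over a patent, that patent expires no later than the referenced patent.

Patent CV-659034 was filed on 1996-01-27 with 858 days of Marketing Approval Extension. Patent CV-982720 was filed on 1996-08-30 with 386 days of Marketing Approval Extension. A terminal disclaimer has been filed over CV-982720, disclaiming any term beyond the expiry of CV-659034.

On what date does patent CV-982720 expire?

Natural term of CV-982720:
  Base: filing + 20 years → 30 August 2016.
  Marketing Approval Extension: 386 days (within the 1234-day cap) → +386 days → 20 September 2017.
Expiry of referenced patent CV-659034:
  Base: filing + 20 years → 27 January 2016.
  Marketing Approval Extension: 858 days (within the 1234-day cap) → +858 days → 3 June 2018.
Terminal disclaimer: CV-982720 expires on the earlier of 20 September 2017 and 3 June 2018.

2017-09-20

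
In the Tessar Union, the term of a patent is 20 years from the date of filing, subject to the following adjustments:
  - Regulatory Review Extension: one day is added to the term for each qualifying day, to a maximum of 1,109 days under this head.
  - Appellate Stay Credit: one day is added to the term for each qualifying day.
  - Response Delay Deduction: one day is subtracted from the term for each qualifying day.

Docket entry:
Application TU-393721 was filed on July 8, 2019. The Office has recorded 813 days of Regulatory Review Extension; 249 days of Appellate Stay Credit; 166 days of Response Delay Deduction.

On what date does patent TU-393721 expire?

Base term: filing date + 20 years → 8 July 2039.
Regulatory Review Extension: 813 days (within the 1109-day cap) → +813 days → 28 September 2041.
Appellate Stay Credit: +249 days → 4 June 2042.
Response Delay Deduction: −166 days → 20 December 2041.

2041-12-20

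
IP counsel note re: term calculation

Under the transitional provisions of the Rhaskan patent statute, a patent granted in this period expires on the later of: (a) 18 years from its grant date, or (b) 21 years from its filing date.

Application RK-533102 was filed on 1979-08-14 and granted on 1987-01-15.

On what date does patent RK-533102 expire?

(a) grant + 18 years → 15 January 2005.
(b) filing + 21 years → 14 August 2000.
Later of the two: 15 January 2005.

January 15, 2005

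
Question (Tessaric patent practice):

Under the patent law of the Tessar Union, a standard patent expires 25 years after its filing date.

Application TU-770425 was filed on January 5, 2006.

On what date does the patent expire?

Filing date + 25 years → 5 January 2031.

2031-01-05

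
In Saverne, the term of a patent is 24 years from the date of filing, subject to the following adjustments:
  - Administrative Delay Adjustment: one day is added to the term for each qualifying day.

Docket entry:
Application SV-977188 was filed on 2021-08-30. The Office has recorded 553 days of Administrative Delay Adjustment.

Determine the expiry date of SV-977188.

2047-03-06

Base term: filing date + 24 years → 30 August 2045.
Administrative Delay Adjustment: +553 days → 6 March 2047.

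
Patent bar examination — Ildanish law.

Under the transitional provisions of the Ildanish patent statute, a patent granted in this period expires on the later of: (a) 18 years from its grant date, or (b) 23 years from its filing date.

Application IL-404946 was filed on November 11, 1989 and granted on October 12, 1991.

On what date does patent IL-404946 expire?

(a) grant + 18 years → 12 October 2009.
(b) filing + 23 years → 11 November 2012.
Later of the two: 11 November 2012.

2012-11-11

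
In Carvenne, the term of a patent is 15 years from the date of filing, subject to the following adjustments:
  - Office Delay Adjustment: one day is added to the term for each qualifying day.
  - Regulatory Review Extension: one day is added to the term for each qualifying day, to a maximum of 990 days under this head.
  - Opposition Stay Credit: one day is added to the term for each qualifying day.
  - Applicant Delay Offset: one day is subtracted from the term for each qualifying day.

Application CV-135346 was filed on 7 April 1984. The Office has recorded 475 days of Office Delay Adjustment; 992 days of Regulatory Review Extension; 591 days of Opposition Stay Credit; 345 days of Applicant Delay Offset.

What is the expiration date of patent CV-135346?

Base term: filing date + 15 years → 7 April 1999.
Office Delay Adjustment: +475 days → 25 July 2000.
Regulatory Review Extension: 992 days claimed exceeds the 990-day cap, so +990 days → 11 April 2003.
Opposition Stay Credit: +591 days → 22 November 2004.
Applicant Delay Offset: −345 days → 13 December 2003.

December 13, 2003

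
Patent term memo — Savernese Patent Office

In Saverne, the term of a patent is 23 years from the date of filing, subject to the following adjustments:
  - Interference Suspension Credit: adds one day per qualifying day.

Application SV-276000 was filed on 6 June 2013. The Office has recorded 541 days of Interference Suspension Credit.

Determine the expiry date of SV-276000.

2037-11-29

Base term: filing date + 23 years → 6 June 2036.
Interference Suspension Credit: +541 days → 29 November 2037.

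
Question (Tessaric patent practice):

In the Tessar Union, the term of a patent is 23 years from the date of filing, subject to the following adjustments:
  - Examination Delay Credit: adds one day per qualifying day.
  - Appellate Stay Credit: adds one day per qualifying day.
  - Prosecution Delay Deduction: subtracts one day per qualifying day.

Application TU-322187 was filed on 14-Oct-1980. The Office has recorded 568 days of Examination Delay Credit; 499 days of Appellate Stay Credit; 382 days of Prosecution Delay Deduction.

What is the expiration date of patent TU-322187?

Base term: filing date + 23 years → 14 October 2003.
Examination Delay Credit: +568 days → 4 May 2005.
Appellate Stay Credit: +499 days → 15 September 2006.
Prosecution Delay Deduction: −382 days → 29 August 2005.

August 29, 2005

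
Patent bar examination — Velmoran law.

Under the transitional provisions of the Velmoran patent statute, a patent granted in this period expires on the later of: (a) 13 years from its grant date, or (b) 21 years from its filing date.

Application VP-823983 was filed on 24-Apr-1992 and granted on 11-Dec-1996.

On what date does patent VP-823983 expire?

2013-04-24

(a) grant + 13 years → 11 December 2009.
(b) filing + 21 years → 24 April 2013.
Later of the two: 24 April 2013.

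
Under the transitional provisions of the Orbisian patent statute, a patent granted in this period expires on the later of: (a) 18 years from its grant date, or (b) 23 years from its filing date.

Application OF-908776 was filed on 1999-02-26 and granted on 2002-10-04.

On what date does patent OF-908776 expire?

February 26, 2022

(a) grant + 18 years → 4 October 2020.
(b) filing + 23 years → 26 February 2022.
Later of the two: 26 February 2022.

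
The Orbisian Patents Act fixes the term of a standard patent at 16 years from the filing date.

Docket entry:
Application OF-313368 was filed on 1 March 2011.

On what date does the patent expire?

Filing date + 16 years → 1 March 2027.

2027-03-01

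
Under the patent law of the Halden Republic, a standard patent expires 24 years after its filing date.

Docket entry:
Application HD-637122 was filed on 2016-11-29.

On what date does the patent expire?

Filing date + 24 years → 29 November 2040.

November 29, 2040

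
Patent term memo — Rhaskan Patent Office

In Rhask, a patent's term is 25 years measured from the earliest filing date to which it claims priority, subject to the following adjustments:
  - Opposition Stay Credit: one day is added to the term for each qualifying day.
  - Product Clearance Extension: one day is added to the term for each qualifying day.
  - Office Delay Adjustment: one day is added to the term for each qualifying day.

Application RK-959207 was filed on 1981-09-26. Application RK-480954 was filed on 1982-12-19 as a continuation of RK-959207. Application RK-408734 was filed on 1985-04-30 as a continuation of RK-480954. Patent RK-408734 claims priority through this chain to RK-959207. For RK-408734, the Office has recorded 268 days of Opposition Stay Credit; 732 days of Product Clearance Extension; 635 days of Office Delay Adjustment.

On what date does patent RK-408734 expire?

2011-03-19

Earliest priority filing: 26 September 1981.
Base term: 26 September 1981 + 25 years → 26 September 2006.
Opposition Stay Credit: +268 days → 21 June 2007.
Product Clearance Extension: +732 days → 22 June 2009.
Office Delay Adjustment: +635 days → 19 March 2011.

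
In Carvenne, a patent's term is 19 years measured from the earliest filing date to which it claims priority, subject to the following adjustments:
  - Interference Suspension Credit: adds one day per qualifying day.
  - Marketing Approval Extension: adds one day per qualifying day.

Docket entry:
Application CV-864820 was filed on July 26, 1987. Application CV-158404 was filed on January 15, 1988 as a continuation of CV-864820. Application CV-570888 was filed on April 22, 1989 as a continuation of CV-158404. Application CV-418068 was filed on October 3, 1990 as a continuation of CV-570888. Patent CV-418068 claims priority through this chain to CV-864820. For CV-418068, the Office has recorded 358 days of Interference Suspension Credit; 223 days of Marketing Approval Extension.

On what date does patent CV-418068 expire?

Earliest priority filing: 26 July 1987.
Base term: 26 July 1987 + 19 years → 26 July 2006.
Interference Suspension Credit: +358 days → 19 July 2007.
Marketing Approval Extension: +223 days → 27 February 2008.

February 27, 2008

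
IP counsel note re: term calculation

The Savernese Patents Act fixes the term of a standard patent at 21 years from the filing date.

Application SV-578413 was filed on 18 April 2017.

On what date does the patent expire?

April 18, 2038

Filing date + 21 years → 18 April 2038.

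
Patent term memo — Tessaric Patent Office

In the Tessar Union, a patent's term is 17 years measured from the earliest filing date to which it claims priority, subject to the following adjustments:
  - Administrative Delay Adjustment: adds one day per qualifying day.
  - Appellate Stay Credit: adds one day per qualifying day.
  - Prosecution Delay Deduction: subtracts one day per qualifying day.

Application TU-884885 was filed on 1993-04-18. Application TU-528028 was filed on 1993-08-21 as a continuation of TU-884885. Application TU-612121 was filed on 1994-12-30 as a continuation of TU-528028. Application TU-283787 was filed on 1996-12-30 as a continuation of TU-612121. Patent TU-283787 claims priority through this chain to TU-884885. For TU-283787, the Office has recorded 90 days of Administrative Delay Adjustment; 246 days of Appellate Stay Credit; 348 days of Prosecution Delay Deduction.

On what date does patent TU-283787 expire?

2010-04-06

Earliest priority filing: 18 April 1993.
Base term: 18 April 1993 + 17 years → 18 April 2010.
Administrative Delay Adjustment: +90 days → 17 July 2010.
Appellate Stay Credit: +246 days → 20 March 2011.
Prosecution Delay Deduction: −348 days → 6 April 2010.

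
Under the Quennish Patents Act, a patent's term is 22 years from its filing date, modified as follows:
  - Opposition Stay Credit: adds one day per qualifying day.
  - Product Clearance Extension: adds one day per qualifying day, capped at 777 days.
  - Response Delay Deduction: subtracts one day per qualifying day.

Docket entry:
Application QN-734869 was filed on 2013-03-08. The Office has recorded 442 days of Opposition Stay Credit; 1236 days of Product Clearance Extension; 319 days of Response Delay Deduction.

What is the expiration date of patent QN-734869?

2037-08-24

Base term: filing date + 22 years → 8 March 2035.
Opposition Stay Credit: +442 days → 23 May 2036.
Product Clearance Extension: 1236 days claimed exceeds the 777-day cap, so +777 days → 9 July 2038.
Response Delay Deduction: −319 days → 24 August 2037.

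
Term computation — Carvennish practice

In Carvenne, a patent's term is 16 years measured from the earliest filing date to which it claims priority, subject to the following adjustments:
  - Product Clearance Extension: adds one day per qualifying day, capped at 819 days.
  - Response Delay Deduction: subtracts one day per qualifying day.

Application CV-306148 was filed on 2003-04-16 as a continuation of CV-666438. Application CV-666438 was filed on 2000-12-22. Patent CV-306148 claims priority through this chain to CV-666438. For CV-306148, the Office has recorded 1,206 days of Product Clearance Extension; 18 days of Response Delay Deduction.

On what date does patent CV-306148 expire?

Earliest priority filing: 22 December 2000.
Base term: 22 December 2000 + 16 years → 22 December 2016.
Product Clearance Extension: 1206 days claimed exceeds the 819-day cap, so +819 days → 21 March 2019.
Response Delay Deduction: −18 days → 3 March 2019.

2019-03-03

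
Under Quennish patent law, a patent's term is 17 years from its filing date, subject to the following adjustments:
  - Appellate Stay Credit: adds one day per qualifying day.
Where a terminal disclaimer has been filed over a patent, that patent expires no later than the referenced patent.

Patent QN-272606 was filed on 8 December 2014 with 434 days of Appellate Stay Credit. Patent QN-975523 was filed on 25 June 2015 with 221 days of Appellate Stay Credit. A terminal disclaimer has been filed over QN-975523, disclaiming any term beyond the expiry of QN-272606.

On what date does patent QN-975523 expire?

Natural term of QN-975523:
  Base: filing + 17 years → 25 June 2032.
  Appellate Stay Credit: +221 days → 1 February 2033.
Expiry of referenced patent QN-272606:
  Base: filing + 17 years → 8 December 2031.
  Appellate Stay Credit: +434 days → 14 February 2033.
Terminal disclaimer: QN-975523 expires on the earlier of 1 February 2033 and 14 February 2033.

2033-02-01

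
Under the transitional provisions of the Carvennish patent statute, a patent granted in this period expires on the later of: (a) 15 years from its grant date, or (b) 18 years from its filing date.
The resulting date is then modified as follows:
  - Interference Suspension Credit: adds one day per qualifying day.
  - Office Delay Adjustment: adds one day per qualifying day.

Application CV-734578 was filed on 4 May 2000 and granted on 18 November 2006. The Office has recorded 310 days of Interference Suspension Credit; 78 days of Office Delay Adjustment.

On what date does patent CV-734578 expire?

2022-12-11

(a) grant + 15 years → 18 November 2021.
(b) filing + 18 years → 4 May 2018.
Later of the two: 18 November 2021.
Interference Suspension Credit: +310 days → 24 September 2022.
Office Delay Adjustment: +78 days → 11 December 2022.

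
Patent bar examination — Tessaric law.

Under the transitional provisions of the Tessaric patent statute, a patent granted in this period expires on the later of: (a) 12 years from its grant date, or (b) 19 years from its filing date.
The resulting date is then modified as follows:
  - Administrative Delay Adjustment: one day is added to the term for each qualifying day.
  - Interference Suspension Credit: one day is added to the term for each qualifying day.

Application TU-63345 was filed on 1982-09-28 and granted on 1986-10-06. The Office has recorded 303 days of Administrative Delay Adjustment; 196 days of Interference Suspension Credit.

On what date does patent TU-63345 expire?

(a) grant + 12 years → 6 October 1998.
(b) filing + 19 years → 28 September 2001.
Later of the two: 28 September 2001.
Administrative Delay Adjustment: +303 days → 28 July 2002.
Interference Suspension Credit: +196 days → 9 February 2003.

2003-02-09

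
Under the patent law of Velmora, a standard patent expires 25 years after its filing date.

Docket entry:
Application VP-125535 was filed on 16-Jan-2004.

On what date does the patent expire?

Filing date + 25 years → 16 January 2029.

2029-01-16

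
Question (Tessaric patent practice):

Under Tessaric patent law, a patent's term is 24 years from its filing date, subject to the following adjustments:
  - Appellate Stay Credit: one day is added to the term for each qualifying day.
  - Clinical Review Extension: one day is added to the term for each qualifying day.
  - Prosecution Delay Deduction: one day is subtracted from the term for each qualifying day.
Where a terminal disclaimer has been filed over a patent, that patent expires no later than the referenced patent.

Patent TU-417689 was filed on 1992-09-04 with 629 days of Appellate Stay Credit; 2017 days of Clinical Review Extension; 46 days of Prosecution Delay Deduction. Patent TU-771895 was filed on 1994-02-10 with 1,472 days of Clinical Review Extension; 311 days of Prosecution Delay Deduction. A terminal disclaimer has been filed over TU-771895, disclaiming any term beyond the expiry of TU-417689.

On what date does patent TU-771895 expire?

2021-04-16

Natural term of TU-771895:
  Base: filing + 24 years → 10 February 2018.
  Clinical Review Extension: +1472 days → 21 February 2022.
  Prosecution Delay Deduction: −311 days → 16 April 2021.
Expiry of referenced patent TU-417689:
  Base: filing + 24 years → 4 September 2016.
  Appellate Stay Credit: +629 days → 26 May 2018.
  Clinical Review Extension: +2017 days → 3 December 2023.
  Prosecution Delay Deduction: −46 days → 18 October 2023.
Terminal disclaimer: TU-771895 expires on the earlier of 16 April 2021 and 18 October 2023.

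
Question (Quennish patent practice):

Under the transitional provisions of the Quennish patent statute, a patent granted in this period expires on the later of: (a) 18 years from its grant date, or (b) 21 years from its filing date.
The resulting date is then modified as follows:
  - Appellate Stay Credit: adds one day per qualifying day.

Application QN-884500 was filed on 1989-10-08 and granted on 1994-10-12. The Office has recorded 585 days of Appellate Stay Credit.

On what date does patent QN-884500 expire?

2014-05-20

(a) grant + 18 years → 12 October 2012.
(b) filing + 21 years → 8 October 2010.
Later of the two: 12 October 2012.
Appellate Stay Credit: +585 days → 20 May 2014.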